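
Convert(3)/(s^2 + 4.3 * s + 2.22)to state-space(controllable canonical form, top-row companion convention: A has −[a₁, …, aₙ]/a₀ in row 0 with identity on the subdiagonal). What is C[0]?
Reachable canonical form: C = numerator coefficients (right-aligned, zero-padded to length n).
num = 3, C = [[0, 3]].
C[0] = 0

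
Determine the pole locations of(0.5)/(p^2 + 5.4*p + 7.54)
Set denominator = 0: p^2 + 5.4*p + 7.54 = 0 → Poles: -2.7 + 0.5j, -2.7 - 0.5j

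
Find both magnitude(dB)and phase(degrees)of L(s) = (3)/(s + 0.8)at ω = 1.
Substitute s = j*1: L(j1) = 1.46341 - 1.82927j.
|L| = 20*log₁₀(sqrt(Re²+Im²)) = 7.39 dB.
∠L = atan2(Im, Re) = -51.34°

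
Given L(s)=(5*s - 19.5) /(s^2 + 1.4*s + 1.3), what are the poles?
Set denominator = 0: s^2 + 1.4*s + 1.3 = 0 → Poles: -0.7 + 0.9j, -0.7 - 0.9j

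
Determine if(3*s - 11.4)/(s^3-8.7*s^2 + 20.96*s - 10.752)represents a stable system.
Denominator: s^3 - 8.7*s^2 + 20.96*s - 10.752 = (s - 4.8)(s - 0.7)(s - 3.2). Poles: 0.7, 3.2, 4.8. All Re(p)<0: No (unstable)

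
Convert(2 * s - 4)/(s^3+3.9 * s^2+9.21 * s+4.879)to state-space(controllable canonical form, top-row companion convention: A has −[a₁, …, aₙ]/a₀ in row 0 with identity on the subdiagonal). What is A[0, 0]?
Reachable canonical form for den = s^3 + 3.9*s^2 + 9.21*s + 4.879: top row of A = -[a₁,a₂,...,aₙ]/a₀, ones on the subdiagonal, zeros elsewhere.
A = [[-3.9, -9.21, -4.879], [1, 0, 0], [0, 1, 0]].
A[0,0] = -3.9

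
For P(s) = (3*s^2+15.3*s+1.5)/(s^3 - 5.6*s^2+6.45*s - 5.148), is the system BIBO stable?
Denominator: s^3 - 5.6*s^2 + 6.45*s - 5.148 = (s - 4.4)(s^2 - 1.2*s + 1.17). Poles: 0.6 + 0.9j, 0.6 - 0.9j, 4.4. All Re(p)<0: No (unstable)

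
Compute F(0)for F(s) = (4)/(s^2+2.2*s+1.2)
DC gain = F(0) = num(0)/den(0) = 4/1.2 = 3.333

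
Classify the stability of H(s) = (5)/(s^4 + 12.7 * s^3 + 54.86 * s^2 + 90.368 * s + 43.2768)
Denominator: s^4 + 12.7*s^3 + 54.86*s^2 + 90.368*s + 43.2768 = (s + 2.4)(s + 4.6)(s + 4.9)(s + 0.8). Poles: -0.8, -2.4, -4.6, -4.9. Stable (all poles in LHP)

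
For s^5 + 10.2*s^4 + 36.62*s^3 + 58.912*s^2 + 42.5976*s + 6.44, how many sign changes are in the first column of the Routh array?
Routh array:
s^5: [1, 36.62, 42.5976]; s^4: [10.2, 58.912, 6.44]; s^3: [30.8443, 41.9662]; s^2: [45.0341, 6.44]; s^1: [37.5554]; s^0: [6.44]
First column: [1, 10.2, 30.8443, 45.0341, 37.5554, 6.44]. Sign changes = 0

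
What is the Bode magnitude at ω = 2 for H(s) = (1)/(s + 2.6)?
Substitute s = j*2: H(j2) = 0.241636 - 0.185874j.
|H(j2)| = sqrt(Re² + Im²) = 0.3049.
20*log₁₀(0.3049) = -10.32 dB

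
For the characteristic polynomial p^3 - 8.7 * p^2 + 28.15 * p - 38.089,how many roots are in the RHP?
p^3 - 8.7*p^2 + 28.15*p - 38.089 = (p - 4.1)(p^2 - 4.6*p + 9.29). Poles: 2.3 + 2j, 2.3 - 2j, 4.1. RHP poles (Re>0): 3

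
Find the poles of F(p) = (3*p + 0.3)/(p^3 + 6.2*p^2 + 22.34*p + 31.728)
Set denominator = 0: p^3 + 6.2*p^2 + 22.34*p + 31.728 = (p + 2.4)(p^2 + 3.8*p + 13.22) = 0 → Poles: -1.9 + 3.1j, -1.9 - 3.1j, -2.4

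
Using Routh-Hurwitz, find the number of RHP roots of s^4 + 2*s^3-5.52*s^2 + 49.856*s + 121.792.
Routh array:
s^4: [1, -5.52, 121.792]; s^3: [2, 49.856]; s^2: [-30.448, 121.792]; s^1: [57.856]; s^0: [121.792]
First column: [1, 2, -30.448, 57.856, 121.792]. Sign changes = RHP roots = 2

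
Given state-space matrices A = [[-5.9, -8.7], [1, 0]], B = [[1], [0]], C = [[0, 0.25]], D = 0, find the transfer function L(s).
L(s) = C(sI - A)⁻¹B + D.
Characteristic polynomial det(sI - A) = s^2 + 5.9*s + 8.7.
Numerator from C·adj(sI-A)·B + D·det(sI-A) = 0.25.
L(s) = (0.25)/(s^2 + 5.9*s + 8.7)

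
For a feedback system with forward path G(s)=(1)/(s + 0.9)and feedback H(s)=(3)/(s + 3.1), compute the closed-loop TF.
Closed-loop T = G/(1+GH).
Numerator: G_num * H_den = s + 3.1.
Denominator: G_den * H_den + G_num * H_num = (s^2 + 4*s + 2.79) + (3) = s^2 + 4*s + 5.79.
T(s) = (s + 3.1)/(s^2 + 4*s + 5.79)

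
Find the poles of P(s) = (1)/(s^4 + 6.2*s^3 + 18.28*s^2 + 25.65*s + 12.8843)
Set denominator = 0: s^4 + 6.2*s^3 + 18.28*s^2 + 25.65*s + 12.8843 = (s + 1.1)(s + 1.7)(s^2 + 3.4*s + 6.89) = 0 → Poles: -1.1, -1.7, -1.7 + 2j, -1.7 - 2j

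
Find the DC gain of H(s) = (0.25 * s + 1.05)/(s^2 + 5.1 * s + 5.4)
DC gain = H(0) = num(0)/den(0) = 1.05/5.4 = 0.1944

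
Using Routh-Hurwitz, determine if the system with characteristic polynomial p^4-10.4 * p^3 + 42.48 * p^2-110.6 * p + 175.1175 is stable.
Routh array:
p^4: [1, 42.48, 175.1175]; p^3: [-10.4, -110.6]; p^2: [31.8454, 175.1175]; p^1: [-53.4105]; p^0: [175.1175]
First column: [1, -10.4, 31.8454, -53.4105, 175.1175]. Sign changes = 4.
No, unstable (4 RHP root(s))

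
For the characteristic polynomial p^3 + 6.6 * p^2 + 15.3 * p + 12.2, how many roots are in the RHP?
p^3 + 6.6*p^2 + 15.3*p + 12.2 = (p + 2)(p^2 + 4.6*p + 6.1). Poles: -2, -2.3 + 0.9j, -2.3 - 0.9j. RHP poles (Re>0): 0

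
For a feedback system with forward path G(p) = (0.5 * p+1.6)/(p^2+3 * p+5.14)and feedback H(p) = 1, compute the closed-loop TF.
Closed-loop T = G/(1+GH).
Numerator: G_num * H_den = 0.5*p + 1.6.
Denominator: G_den * H_den + G_num * H_num = (p^2 + 3*p + 5.14) + (0.5*p + 1.6) = p^2 + 3.5*p + 6.74.
T(p) = (0.5*p + 1.6)/(p^2 + 3.5*p + 6.74)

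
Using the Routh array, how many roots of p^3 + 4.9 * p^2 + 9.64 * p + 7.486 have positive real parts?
Routh array:
p^3: [1, 9.64]; p^2: [4.9, 7.486]; p^1: [8.11224]; p^0: [7.486]
First column: [1, 4.9, 8.11224, 7.486]. Sign changes = RHP roots = 0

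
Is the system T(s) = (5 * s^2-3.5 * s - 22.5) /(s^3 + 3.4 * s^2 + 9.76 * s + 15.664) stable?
Denominator: s^3 + 3.4*s^2 + 9.76*s + 15.664 = (s + 2.2)(s^2 + 1.2*s + 7.12). Poles: -0.6 + 2.6j, -0.6 - 2.6j, -2.2. All Re(p)<0: Yes (stable)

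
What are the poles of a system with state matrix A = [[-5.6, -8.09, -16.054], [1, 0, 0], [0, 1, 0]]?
Eigenvalues solve det(λI - A) = 0.
Characteristic polynomial: λ^3 + 5.6*λ^2 + 8.09*λ + 16.054 = 0.
Factor: (λ + 4.6)(λ^2 + λ + 3.49) = 0.
Roots: -0.5 + 1.8j, -0.5 - 1.8j, -4.6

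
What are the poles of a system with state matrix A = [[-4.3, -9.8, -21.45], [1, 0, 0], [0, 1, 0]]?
Eigenvalues solve det(λI - A) = 0.
Characteristic polynomial: λ^3 + 4.3*λ^2 + 9.8*λ + 21.45 = 0.
Factor: (λ + 3.3)(λ^2 + λ + 6.5) = 0.
Roots: -0.5 + 2.5j, -0.5 - 2.5j, -3.3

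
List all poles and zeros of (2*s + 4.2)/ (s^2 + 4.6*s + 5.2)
Set denominator = 0: s^2 + 4.6*s + 5.2 = (s + 2)(s + 2.6) = 0 → Poles: -2, -2.6
Set numerator = 0: 2*s + 4.2 = 0 → Zeros: -2.1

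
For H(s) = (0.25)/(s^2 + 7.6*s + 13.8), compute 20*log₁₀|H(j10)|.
Substitute s = j*10: H(j10) = -0.00163178 - 0.00143869j.
|H(j10)| = sqrt(Re² + Im²) = 0.002175.
20*log₁₀(0.002175) = -53.25 dB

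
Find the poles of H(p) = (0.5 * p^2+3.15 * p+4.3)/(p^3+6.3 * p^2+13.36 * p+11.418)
Set denominator = 0: p^3 + 6.3*p^2 + 13.36*p + 11.418 = (p + 3.3)(p^2 + 3*p + 3.46) = 0 → Poles: -1.5 + 1.1j, -1.5 - 1.1j, -3.3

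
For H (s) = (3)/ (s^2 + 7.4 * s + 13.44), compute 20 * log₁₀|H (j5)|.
Substitute s = j*5: H(j5) = -0.0230795 - 0.0738703j.
|H(j5)| = sqrt(Re² + Im²) = 0.07739.
20*log₁₀(0.07739) = -22.23 dB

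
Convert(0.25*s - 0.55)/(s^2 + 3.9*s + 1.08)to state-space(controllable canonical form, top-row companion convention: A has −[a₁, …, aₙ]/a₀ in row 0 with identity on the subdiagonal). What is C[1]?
Reachable canonical form: C = numerator coefficients (right-aligned, zero-padded to length n).
num = 0.25*s - 0.55, C = [[0.25, -0.55]].
C[1] = -0.55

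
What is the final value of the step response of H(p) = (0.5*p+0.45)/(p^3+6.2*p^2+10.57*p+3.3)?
FVT: lim_{t→∞} y(t) = lim_{p→0} p*Y(p) where Y(p) = H(p)/p.
= lim_{p→0} H(p) = H(0) = num(0)/den(0) = 0.45/3.3 = 0.1364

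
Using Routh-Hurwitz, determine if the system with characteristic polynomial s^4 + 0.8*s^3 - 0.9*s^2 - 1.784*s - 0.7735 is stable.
Routh array:
s^4: [1, -0.9, -0.7735]; s^3: [0.8, -1.784]; s^2: [1.33, -0.7735]; s^1: [-1.31874]; s^0: [-0.7735]
First column: [1, 0.8, 1.33, -1.31874, -0.7735]. Sign changes = 1.
No, unstable (1 RHP root(s))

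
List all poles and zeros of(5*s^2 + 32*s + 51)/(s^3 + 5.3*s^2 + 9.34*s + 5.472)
Set denominator = 0: s^3 + 5.3*s^2 + 9.34*s + 5.472 = (s + 1.8)(s + 1.9)(s + 1.6) = 0 → Poles: -1.6, -1.8, -1.9
Set numerator = 0: 5*s^2 + 32*s + 51 = 5*(s + 3)(s + 3.4) = 0 → Zeros: -3, -3.4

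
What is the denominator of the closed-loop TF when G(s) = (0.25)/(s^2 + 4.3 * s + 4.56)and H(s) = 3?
Characteristic poly = G_den * H_den + G_num * H_num = (s^2 + 4.3*s + 4.56) + (0.75) = s^2 + 4.3*s + 5.31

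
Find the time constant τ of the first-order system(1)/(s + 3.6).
First-order system: τ = -1/pole. Pole = -3.6. τ = -1/(-3.6) = 0.2778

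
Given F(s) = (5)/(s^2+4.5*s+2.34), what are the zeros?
Numerator is a nonzero constant (5) → Zeros: none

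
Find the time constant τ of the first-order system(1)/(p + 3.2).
First-order system: τ = -1/pole. Pole = -3.2. τ = -1/(-3.2) = 0.3125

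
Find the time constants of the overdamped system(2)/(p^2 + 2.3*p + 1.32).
Overdamped: real poles at -1.1, -1.2. τ = -1/pole → τ₁ = 0.9091, τ₂ = 0.8333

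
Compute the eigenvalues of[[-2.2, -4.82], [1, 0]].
Eigenvalues solve det(λI - A) = 0.
Characteristic polynomial: λ^2 + 2.2*λ + 4.82 = 0.
Roots: -1.1 + 1.9j, -1.1 - 1.9j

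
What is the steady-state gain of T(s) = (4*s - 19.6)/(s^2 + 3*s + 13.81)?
DC gain = T(0) = num(0)/den(0) = -19.6/13.81 = -1.419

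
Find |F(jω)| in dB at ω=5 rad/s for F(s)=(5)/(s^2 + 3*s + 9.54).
Substitute s = j*5: F(j5) = -0.166591 - 0.161634j.
|F(j5)| = sqrt(Re² + Im²) = 0.2321.
20*log₁₀(0.2321) = -12.69 dB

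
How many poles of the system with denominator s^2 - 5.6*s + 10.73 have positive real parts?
Poles: 2.8 + 1.7j, 2.8 - 1.7j. RHP poles (Re>0): 2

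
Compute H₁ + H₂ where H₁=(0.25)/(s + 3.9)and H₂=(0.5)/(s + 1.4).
Parallel: H = H₁ + H₂ = (n₁·d₂ + n₂·d₁)/(d₁·d₂).
n₁·d₂ = 0.25*s + 0.35. n₂·d₁ = 0.5*s + 1.95. Sum = 0.75*s + 2.3. d₁·d₂ = s^2 + 5.3*s + 5.46.
H(s) = (0.75*s + 2.3)/(s^2 + 5.3*s + 5.46)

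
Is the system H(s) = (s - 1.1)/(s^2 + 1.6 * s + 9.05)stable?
Denominator: s^2 + 1.6*s + 9.05. Poles: -0.8 + 2.9j, -0.8 - 2.9j. All Re(p)<0: Yes (stable)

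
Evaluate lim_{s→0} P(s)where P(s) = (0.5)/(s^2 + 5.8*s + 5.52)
DC gain = P(0) = num(0)/den(0) = 0.5/5.52 = 0.09058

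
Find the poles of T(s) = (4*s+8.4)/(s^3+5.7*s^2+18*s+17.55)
Set denominator = 0: s^3 + 5.7*s^2 + 18*s + 17.55 = (s + 1.5)(s^2 + 4.2*s + 11.7) = 0 → Poles: -1.5, -2.1 + 2.7j, -2.1 - 2.7j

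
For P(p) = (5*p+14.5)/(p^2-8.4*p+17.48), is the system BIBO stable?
Denominator: p^2 - 8.4*p + 17.48 = (p - 4.6)(p - 3.8). Poles: 3.8, 4.6. All Re(p)<0: No (unstable)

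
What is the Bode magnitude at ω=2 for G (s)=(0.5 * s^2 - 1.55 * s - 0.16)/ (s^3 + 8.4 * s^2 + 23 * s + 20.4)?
Substitute s = j*2: G(j2) = -0.055176 + 0.0760085j.
|G(j2)| = sqrt(Re² + Im²) = 0.09392.
20*log₁₀(0.09392) = -20.54 dB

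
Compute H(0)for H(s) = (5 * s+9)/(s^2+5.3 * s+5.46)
DC gain = H(0) = num(0)/den(0) = 9/5.46 = 1.648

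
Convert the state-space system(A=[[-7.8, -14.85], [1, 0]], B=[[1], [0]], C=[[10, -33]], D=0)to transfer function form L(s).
L(s) = C(sI - A)⁻¹B + D.
Characteristic polynomial det(sI - A) = s^2 + 7.8*s + 14.85.
Numerator from C·adj(sI-A)·B + D·det(sI-A) = 10*s - 33.
L(s) = (10*s - 33)/(s^2 + 7.8*s + 14.85)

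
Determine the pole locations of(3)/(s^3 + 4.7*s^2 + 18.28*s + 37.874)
Set denominator = 0: s^3 + 4.7*s^2 + 18.28*s + 37.874 = (s + 2.9)(s^2 + 1.8*s + 13.06) = 0 → Poles: -0.9 + 3.5j, -0.9 - 3.5j, -2.9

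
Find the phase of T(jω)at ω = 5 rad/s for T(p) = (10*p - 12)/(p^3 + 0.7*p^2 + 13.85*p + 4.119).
Substitute p = j*5: T(j5) = -0.799159 - 0.407059j.
∠T(j5) = atan2(Im, Re) = atan2(-0.407059, -0.799159) = -153.01°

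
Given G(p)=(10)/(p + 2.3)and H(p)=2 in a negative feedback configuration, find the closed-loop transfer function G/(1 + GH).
Closed-loop T = G/(1+GH).
Numerator: G_num * H_den = 10.
Denominator: G_den * H_den + G_num * H_num = (p + 2.3) + (20) = p + 22.3.
T(p) = (10)/(p + 22.3)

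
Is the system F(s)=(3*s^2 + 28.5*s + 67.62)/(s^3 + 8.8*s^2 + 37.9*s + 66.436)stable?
Denominator: s^3 + 8.8*s^2 + 37.9*s + 66.436 = (s + 3.4)(s^2 + 5.4*s + 19.54). Poles: -2.7 + 3.5j, -2.7 - 3.5j, -3.4. All Re(p)<0: Yes (stable)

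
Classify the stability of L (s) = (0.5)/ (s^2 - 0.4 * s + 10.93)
Denominator: s^2 - 0.4*s + 10.93. Poles: 0.2 + 3.3j, 0.2 - 3.3j. Unstable (2 pole(s) in RHP)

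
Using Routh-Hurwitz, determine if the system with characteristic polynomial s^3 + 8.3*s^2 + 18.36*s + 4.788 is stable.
Routh array:
s^3: [1, 18.36]; s^2: [8.3, 4.788]; s^1: [17.7831]; s^0: [4.788]
First column: [1, 8.3, 17.7831, 4.788]. Sign changes = 0.
Yes, stable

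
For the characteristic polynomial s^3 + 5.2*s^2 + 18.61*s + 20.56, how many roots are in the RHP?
s^3 + 5.2*s^2 + 18.61*s + 20.56 = (s + 1.6)(s^2 + 3.6*s + 12.85). Poles: -1.6, -1.8 + 3.1j, -1.8 - 3.1j. RHP poles (Re>0): 0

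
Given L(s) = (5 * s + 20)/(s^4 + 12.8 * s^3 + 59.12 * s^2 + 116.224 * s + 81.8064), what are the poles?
Set denominator = 0: s^4 + 12.8*s^3 + 59.12*s^2 + 116.224*s + 81.8064 = (s + 3.8)(s + 2.6)(s + 4.6)(s + 1.8) = 0 → Poles: -1.8, -2.6, -3.8, -4.6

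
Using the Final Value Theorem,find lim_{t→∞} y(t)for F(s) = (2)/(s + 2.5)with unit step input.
FVT: lim_{t→∞} y(t) = lim_{s→0} s*Y(s) where Y(s) = F(s)/s.
= lim_{s→0} F(s) = F(0) = num(0)/den(0) = 2/2.5 = 0.8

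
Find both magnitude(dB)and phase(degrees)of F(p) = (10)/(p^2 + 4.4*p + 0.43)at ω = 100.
Substitute p = j*100: F(j100) = -0.00099811 - 4.39188e-05j.
|F| = 20*log₁₀(sqrt(Re²+Im²)) = -60.01 dB.
∠F = atan2(Im, Re) = -177.48°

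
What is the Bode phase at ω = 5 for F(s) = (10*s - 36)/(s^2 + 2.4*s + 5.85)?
Substitute s = j*5: F(j5) = 2.52466 - 1.02893j.
∠F(j5) = atan2(Im, Re) = atan2(-1.02893, 2.52466) = -22.17°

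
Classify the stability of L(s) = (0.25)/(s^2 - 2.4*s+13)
Denominator: s^2 - 2.4*s + 13. Poles: 1.2 + 3.4j, 1.2 - 3.4j. Unstable (2 pole(s) in RHP)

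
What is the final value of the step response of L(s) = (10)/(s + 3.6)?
FVT: lim_{t→∞} y(t) = lim_{s→0} s*Y(s) where Y(s) = L(s)/s.
= lim_{s→0} L(s) = L(0) = num(0)/den(0) = 10/3.6 = 2.778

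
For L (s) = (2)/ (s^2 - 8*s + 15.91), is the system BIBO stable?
Denominator: s^2 - 8*s + 15.91 = (s - 4.3)(s - 3.7). Poles: 3.7, 4.3. All Re(p)<0: No (unstable)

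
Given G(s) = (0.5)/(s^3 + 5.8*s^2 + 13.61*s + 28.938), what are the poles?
Set denominator = 0: s^3 + 5.8*s^2 + 13.61*s + 28.938 = (s + 4.2)(s^2 + 1.6*s + 6.89) = 0 → Poles: -0.8 + 2.5j, -0.8 - 2.5j, -4.2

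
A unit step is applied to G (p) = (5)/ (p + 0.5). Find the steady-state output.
FVT: lim_{t→∞} y(t) = lim_{p→0} p*Y(p) where Y(p) = G(p)/p.
= lim_{p→0} G(p) = G(0) = num(0)/den(0) = 5/0.5 = 10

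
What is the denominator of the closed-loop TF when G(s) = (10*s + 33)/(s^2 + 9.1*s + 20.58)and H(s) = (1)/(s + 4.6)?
Characteristic poly = G_den * H_den + G_num * H_num = (s^3 + 13.7*s^2 + 62.44*s + 94.668) + (10*s + 33) = s^3 + 13.7*s^2 + 72.44*s + 127.668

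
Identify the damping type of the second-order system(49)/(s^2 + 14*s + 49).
Standard form: ωn²/(s²+2ζωn·s+ωn²) gives ωn=7, ζ=1.
Critically damped (ζ = 1)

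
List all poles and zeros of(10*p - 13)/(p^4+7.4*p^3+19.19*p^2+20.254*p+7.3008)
Set denominator = 0: p^4 + 7.4*p^3 + 19.19*p^2 + 20.254*p + 7.3008 = (p + 1.3)(p + 2.7)(p + 0.8)(p + 2.6) = 0 → Poles: -0.8, -1.3, -2.6, -2.7
Set numerator = 0: 10*p - 13 = 0 → Zeros: 1.3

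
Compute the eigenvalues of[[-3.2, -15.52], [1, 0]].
Eigenvalues solve det(λI - A) = 0.
Characteristic polynomial: λ^2 + 3.2*λ + 15.52 = 0.
Roots: -1.6 + 3.6j, -1.6 - 3.6j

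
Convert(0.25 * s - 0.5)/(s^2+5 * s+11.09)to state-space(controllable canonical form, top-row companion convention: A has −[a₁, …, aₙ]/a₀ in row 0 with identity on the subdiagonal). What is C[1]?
Reachable canonical form: C = numerator coefficients (right-aligned, zero-padded to length n).
num = 0.25*s - 0.5, C = [[0.25, -0.5]].
C[1] = -0.5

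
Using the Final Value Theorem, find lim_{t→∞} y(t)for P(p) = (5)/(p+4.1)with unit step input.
FVT: lim_{t→∞} y(t) = lim_{p→0} p*Y(p) where Y(p) = P(p)/p.
= lim_{p→0} P(p) = P(0) = num(0)/den(0) = 5/4.1 = 1.22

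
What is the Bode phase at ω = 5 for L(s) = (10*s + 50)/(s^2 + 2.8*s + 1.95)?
Substitute s = j*5: L(j5) = -0.622162 - 2.54708j.
∠L(j5) = atan2(Im, Re) = atan2(-2.54708, -0.622162) = -103.73°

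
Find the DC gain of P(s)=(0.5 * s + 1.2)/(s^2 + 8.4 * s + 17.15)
DC gain = P(0) = num(0)/den(0) = 1.2/17.15 = 0.06997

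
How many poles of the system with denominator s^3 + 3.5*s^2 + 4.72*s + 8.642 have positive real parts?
s^3 + 3.5*s^2 + 4.72*s + 8.642 = (s + 2.9)(s^2 + 0.6*s + 2.98). Poles: -0.3 + 1.7j, -0.3 - 1.7j, -2.9. RHP poles (Re>0): 0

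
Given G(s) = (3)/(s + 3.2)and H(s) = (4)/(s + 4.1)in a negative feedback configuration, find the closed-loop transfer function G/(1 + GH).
Closed-loop T = G/(1+GH).
Numerator: G_num * H_den = 3*s + 12.3.
Denominator: G_den * H_den + G_num * H_num = (s^2 + 7.3*s + 13.12) + (12) = s^2 + 7.3*s + 25.12.
T(s) = (3*s + 12.3)/(s^2 + 7.3*s + 25.12)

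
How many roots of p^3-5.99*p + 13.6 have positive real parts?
Factor: p^3 - 5.99*p + 13.6 = (p + 3.2)(p^2 - 3.2*p + 4.25).
Roots: -3.2, 1.6 + 1.3j, 1.6 - 1.3j.
RHP roots (Re>0): 2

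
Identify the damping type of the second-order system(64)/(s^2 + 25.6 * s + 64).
Standard form: ωn²/(s²+2ζωn·s+ωn²) gives ωn=8, ζ=1.6.
Overdamped (ζ = 1.6 > 1)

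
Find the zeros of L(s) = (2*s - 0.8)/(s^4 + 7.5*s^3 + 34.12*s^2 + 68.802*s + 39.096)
Set numerator = 0: 2*s - 0.8 = 0 → Zeros: 0.4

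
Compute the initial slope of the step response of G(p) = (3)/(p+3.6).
IVT: y'(0⁺) = lim_{p→∞} p²·Y(p) = lim_{p→∞} p·G(p).
deg(num) = 0, deg(den) = 1, relative degree = 1, so p·G(p) → (leading num)/(leading den) = 3/1 = 3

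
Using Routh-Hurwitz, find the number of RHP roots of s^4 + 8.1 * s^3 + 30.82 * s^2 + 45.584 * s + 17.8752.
Routh array:
s^4: [1, 30.82, 17.8752]; s^3: [8.1, 45.584]; s^2: [25.1923, 17.8752]; s^1: [39.8367]; s^0: [17.8752]
First column: [1, 8.1, 25.1923, 39.8367, 17.8752]. Sign changes = RHP roots = 0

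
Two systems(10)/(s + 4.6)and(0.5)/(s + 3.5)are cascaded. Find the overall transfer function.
Series: H = H₁ · H₂ = (n₁·n₂)/(d₁·d₂).
Num: n₁·n₂ = 5. Den: d₁·d₂ = s^2 + 8.1*s + 16.1.
H(s) = (5)/(s^2 + 8.1*s + 16.1)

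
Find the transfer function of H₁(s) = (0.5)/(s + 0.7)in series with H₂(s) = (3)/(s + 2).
Series: H = H₁ · H₂ = (n₁·n₂)/(d₁·d₂).
Num: n₁·n₂ = 1.5. Den: d₁·d₂ = s^2 + 2.7*s + 1.4.
H(s) = (1.5)/(s^2 + 2.7*s + 1.4)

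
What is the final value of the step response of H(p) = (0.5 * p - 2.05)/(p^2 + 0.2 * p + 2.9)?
FVT: lim_{t→∞} y(t) = lim_{p→0} p*Y(p) where Y(p) = H(p)/p.
= lim_{p→0} H(p) = H(0) = num(0)/den(0) = -2.05/2.9 = -0.7069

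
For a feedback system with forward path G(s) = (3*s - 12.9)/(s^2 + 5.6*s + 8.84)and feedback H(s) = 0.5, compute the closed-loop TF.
Closed-loop T = G/(1+GH).
Numerator: G_num * H_den = 3*s - 12.9.
Denominator: G_den * H_den + G_num * H_num = (s^2 + 5.6*s + 8.84) + (1.5*s - 6.45) = s^2 + 7.1*s + 2.39.
T(s) = (3*s - 12.9)/(s^2 + 7.1*s + 2.39)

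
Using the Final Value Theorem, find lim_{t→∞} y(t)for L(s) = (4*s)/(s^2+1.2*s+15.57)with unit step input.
FVT: lim_{t→∞} y(t) = lim_{s→0} s*Y(s) where Y(s) = L(s)/s.
= lim_{s→0} L(s) = L(0) = num(0)/den(0) = 0/15.57 = 0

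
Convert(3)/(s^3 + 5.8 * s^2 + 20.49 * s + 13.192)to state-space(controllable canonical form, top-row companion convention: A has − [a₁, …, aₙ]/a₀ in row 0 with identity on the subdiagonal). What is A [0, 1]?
Reachable canonical form for den = s^3 + 5.8*s^2 + 20.49*s + 13.192: top row of A = -[a₁,a₂,...,aₙ]/a₀, ones on the subdiagonal, zeros elsewhere.
A = [[-5.8, -20.49, -13.192], [1, 0, 0], [0, 1, 0]].
A[0,1] = -20.49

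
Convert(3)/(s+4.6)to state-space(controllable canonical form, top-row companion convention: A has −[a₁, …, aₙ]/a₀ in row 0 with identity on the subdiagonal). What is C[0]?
Reachable canonical form: C = numerator coefficients (right-aligned, zero-padded to length n).
num = 3, C = [[3]].
C[0] = 3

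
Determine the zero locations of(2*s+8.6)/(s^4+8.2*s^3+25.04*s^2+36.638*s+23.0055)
Set numerator = 0: 2*s + 8.6 = 0 → Zeros: -4.3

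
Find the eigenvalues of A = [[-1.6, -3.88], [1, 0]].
Eigenvalues solve det(λI - A) = 0.
Characteristic polynomial: λ^2 + 1.6*λ + 3.88 = 0.
Roots: -0.8 + 1.8j, -0.8 - 1.8j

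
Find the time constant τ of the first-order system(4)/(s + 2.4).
First-order system: τ = -1/pole. Pole = -2.4. τ = -1/(-2.4) = 0.4167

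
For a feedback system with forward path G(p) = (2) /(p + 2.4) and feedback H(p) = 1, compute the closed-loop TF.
Closed-loop T = G/(1+GH).
Numerator: G_num * H_den = 2.
Denominator: G_den * H_den + G_num * H_num = (p + 2.4) + (2) = p + 4.4.
T(p) = (2)/(p + 4.4)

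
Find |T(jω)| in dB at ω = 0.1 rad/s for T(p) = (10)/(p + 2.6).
Substitute p = j*0.1: T(j0.1) = 3.84047 - 0.14771j.
|T(j0.1)| = sqrt(Re² + Im²) = 3.843.
20*log₁₀(3.843) = 11.69 dB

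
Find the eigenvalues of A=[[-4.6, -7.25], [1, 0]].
Eigenvalues solve det(λI - A) = 0.
Characteristic polynomial: λ^2 + 4.6*λ + 7.25 = 0.
Roots: -2.3 + 1.4j, -2.3 - 1.4j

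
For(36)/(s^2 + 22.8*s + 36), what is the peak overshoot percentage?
Standard form: ωn²/(s²+2ζωn·s+ωn²) → ωn = 6, ζ = 1.9.
ζ ≥ 1, so the response is non-oscillatory: peak overshoot = 0%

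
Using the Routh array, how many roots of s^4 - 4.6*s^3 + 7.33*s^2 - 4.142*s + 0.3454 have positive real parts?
Routh array:
s^4: [1, 7.33, 0.3454]; s^3: [-4.6, -4.142]; s^2: [6.42957, 0.3454]; s^1: [-3.89489]; s^0: [0.3454]
First column: [1, -4.6, 6.42957, -3.89489, 0.3454]. Sign changes = RHP roots = 4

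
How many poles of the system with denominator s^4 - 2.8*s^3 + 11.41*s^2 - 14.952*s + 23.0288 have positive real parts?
s^4 - 2.8*s^3 + 11.41*s^2 - 14.952*s + 23.0288 = (s^2 - 2*s + 3.89)(s^2 - 0.8*s + 5.92). Poles: 0.4 + 2.4j, 0.4 - 2.4j, 1 + 1.7j, 1 - 1.7j. RHP poles (Re>0): 4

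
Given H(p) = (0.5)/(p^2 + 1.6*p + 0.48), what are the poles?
Set denominator = 0: p^2 + 1.6*p + 0.48 = (p + 1.2)(p + 0.4) = 0 → Poles: -0.4, -1.2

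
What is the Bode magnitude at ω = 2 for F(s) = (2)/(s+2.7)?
Substitute s = j*2: F(j2) = 0.478299 - 0.354296j.
|F(j2)| = sqrt(Re² + Im²) = 0.5952.
20*log₁₀(0.5952) = -4.51 dB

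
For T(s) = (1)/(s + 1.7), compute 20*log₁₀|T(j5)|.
Substitute s = j*5: T(j5) = 0.0609537 - 0.179276j.
|T(j5)| = sqrt(Re² + Im²) = 0.1894.
20*log₁₀(0.1894) = -14.45 dB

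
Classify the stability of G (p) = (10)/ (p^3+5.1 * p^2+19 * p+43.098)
Denominator: p^3 + 5.1*p^2 + 19*p + 43.098 = (p + 3.3)(p^2 + 1.8*p + 13.06). Poles: -0.9 + 3.5j, -0.9 - 3.5j, -3.3. Stable (all poles in LHP)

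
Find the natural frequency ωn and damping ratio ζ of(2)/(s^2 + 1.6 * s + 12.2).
Underdamped: complex pole -0.8 + 3.4j. ωn = |pole| = 3.493, ζ = -Re(pole)/ωn = 0.229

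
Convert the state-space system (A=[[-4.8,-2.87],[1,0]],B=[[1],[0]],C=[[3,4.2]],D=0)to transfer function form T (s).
T(s) = C(sI - A)⁻¹B + D.
Characteristic polynomial det(sI - A) = s^2 + 4.8*s + 2.87.
Numerator from C·adj(sI-A)·B + D·det(sI-A) = 3*s + 4.2.
T(s) = (3*s + 4.2)/(s^2 + 4.8*s + 2.87)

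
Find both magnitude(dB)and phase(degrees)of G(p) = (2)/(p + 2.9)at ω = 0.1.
Substitute p = j*0.1: G(j0.1) = 0.688836 - 0.023753j.
|G| = 20*log₁₀(sqrt(Re²+Im²)) = -3.23 dB.
∠G = atan2(Im, Re) = -1.97°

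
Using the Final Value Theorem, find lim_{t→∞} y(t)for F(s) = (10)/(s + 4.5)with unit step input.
FVT: lim_{t→∞} y(t) = lim_{s→0} s*Y(s) where Y(s) = F(s)/s.
= lim_{s→0} F(s) = F(0) = num(0)/den(0) = 10/4.5 = 2.222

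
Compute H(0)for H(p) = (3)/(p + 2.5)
DC gain = H(0) = num(0)/den(0) = 3/2.5 = 1.2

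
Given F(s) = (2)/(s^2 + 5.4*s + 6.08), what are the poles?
Set denominator = 0: s^2 + 5.4*s + 6.08 = (s + 1.6)(s + 3.8) = 0 → Poles: -1.6, -3.8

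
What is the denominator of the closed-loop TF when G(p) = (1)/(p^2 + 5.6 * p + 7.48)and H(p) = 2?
Characteristic poly = G_den * H_den + G_num * H_num = (p^2 + 5.6*p + 7.48) + (2) = p^2 + 5.6*p + 9.48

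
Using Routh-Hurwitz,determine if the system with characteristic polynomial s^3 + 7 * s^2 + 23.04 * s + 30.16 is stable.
Routh array:
s^3: [1, 23.04]; s^2: [7, 30.16]; s^1: [18.7314]; s^0: [30.16]
First column: [1, 7, 18.7314, 30.16]. Sign changes = 0.
Yes, stable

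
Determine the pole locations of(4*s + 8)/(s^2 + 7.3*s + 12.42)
Set denominator = 0: s^2 + 7.3*s + 12.42 = (s + 2.7)(s + 4.6) = 0 → Poles: -2.7, -4.6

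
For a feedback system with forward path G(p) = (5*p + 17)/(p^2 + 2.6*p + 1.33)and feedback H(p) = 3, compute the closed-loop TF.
Closed-loop T = G/(1+GH).
Numerator: G_num * H_den = 5*p + 17.
Denominator: G_den * H_den + G_num * H_num = (p^2 + 2.6*p + 1.33) + (15*p + 51) = p^2 + 17.6*p + 52.33.
T(p) = (5*p + 17)/(p^2 + 17.6*p + 52.33)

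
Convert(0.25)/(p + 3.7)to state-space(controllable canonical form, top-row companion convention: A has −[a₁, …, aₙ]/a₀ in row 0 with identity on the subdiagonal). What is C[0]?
Reachable canonical form: C = numerator coefficients (right-aligned, zero-padded to length n).
num = 0.25, C = [[0.25]].
C[0] = 0.25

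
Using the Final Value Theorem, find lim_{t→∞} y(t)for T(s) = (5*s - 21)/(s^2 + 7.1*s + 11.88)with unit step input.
FVT: lim_{t→∞} y(t) = lim_{s→0} s*Y(s) where Y(s) = T(s)/s.
= lim_{s→0} T(s) = T(0) = num(0)/den(0) = -21/11.88 = -1.768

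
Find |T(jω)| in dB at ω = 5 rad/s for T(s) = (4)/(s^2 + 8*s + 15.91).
Substitute s = j*5: T(j5) = -0.0216091 - 0.0950893j.
|T(j5)| = sqrt(Re² + Im²) = 0.09751.
20*log₁₀(0.09751) = -20.22 dB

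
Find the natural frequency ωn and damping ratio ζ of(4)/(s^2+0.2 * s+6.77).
Underdamped: complex pole -0.1 + 2.6j. ωn = |pole| = 2.602, ζ = -Re(pole)/ωn = 0.03843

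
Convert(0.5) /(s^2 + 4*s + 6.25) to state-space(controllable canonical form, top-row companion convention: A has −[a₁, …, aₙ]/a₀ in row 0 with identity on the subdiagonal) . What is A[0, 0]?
Reachable canonical form for den = s^2 + 4*s + 6.25: top row of A = -[a₁,a₂,...,aₙ]/a₀, ones on the subdiagonal, zeros elsewhere.
A = [[-4, -6.25], [1, 0]].
A[0,0] = -4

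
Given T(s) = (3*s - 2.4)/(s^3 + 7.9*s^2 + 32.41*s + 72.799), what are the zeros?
Set numerator = 0: 3*s - 2.4 = 0 → Zeros: 0.8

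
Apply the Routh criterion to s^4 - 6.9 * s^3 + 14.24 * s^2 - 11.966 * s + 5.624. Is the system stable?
Routh array:
s^4: [1, 14.24, 5.624]; s^3: [-6.9, -11.966]; s^2: [12.5058, 5.624]; s^1: [-8.86299]; s^0: [5.624]
First column: [1, -6.9, 12.5058, -8.86299, 5.624]. Sign changes = 4.
No, unstable (4 RHP root(s))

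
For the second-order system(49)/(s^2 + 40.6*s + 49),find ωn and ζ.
Standard form: ωn²/(s²+2ζωn·s+ωn²).
const=49=ωn² → ωn=7, s coeff=40.6=2ζωn → ζ=2.9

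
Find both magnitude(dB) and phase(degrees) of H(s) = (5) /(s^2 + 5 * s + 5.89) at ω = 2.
Substitute s = j*2: H(j2) = 0.0912408 - 0.482755j.
|H| = 20*log₁₀(sqrt(Re²+Im²)) = -6.17 dB.
∠H = atan2(Im, Re) = -79.30°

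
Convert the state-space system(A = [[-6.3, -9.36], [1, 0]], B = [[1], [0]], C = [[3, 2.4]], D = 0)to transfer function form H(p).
H(p) = C(pI - A)⁻¹B + D.
Characteristic polynomial det(pI - A) = p^2 + 6.3*p + 9.36.
Numerator from C·adj(pI-A)·B + D·det(pI-A) = 3*p + 2.4.
H(p) = (3*p + 2.4)/(p^2 + 6.3*p + 9.36)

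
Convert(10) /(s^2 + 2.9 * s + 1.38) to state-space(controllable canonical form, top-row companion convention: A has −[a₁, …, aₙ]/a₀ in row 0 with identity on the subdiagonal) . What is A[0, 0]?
Reachable canonical form for den = s^2 + 2.9*s + 1.38: top row of A = -[a₁,a₂,...,aₙ]/a₀, ones on the subdiagonal, zeros elsewhere.
A = [[-2.9, -1.38], [1, 0]].
A[0,0] = -2.9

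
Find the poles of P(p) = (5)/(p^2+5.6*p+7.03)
Set denominator = 0: p^2 + 5.6*p + 7.03 = (p + 3.7)(p + 1.9) = 0 → Poles: -1.9, -3.7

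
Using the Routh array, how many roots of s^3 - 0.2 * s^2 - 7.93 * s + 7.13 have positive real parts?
Routh array:
s^3: [1, -7.93]; s^2: [-0.2, 7.13]; s^1: [27.72]; s^0: [7.13]
First column: [1, -0.2, 27.72, 7.13]. Sign changes = RHP roots = 2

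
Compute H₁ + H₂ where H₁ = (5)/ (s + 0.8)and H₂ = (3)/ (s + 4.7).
Parallel: H = H₁ + H₂ = (n₁·d₂ + n₂·d₁)/(d₁·d₂).
n₁·d₂ = 5*s + 23.5. n₂·d₁ = 3*s + 2.4. Sum = 8*s + 25.9. d₁·d₂ = s^2 + 5.5*s + 3.76.
H(s) = (8*s + 25.9)/(s^2 + 5.5*s + 3.76)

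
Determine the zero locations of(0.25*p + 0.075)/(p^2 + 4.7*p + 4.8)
Set numerator = 0: 0.25*p + 0.075 = 0 → Zeros: -0.3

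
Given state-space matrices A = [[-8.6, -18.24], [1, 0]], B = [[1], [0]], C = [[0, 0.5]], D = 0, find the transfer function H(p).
H(p) = C(pI - A)⁻¹B + D.
Characteristic polynomial det(pI - A) = p^2 + 8.6*p + 18.24.
Numerator from C·adj(pI-A)·B + D·det(pI-A) = 0.5.
H(p) = (0.5)/(p^2 + 8.6*p + 18.24)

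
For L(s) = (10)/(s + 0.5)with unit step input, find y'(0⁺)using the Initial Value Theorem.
IVT: y'(0⁺) = lim_{s→∞} s²·Y(s) = lim_{s→∞} s·L(s).
deg(num) = 0, deg(den) = 1, relative degree = 1, so s·L(s) → (leading num)/(leading den) = 10/1 = 10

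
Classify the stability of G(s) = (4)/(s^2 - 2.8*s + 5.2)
Denominator: s^2 - 2.8*s + 5.2. Poles: 1.4 + 1.8j, 1.4 - 1.8j. Unstable (2 pole(s) in RHP)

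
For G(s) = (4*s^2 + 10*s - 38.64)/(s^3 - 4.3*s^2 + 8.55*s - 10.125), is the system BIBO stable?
Denominator: s^3 - 4.3*s^2 + 8.55*s - 10.125 = (s - 2.5)(s^2 - 1.8*s + 4.05). Poles: 0.9 + 1.8j, 0.9 - 1.8j, 2.5. All Re(p)<0: No (unstable)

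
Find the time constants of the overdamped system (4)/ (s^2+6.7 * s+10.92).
Overdamped: real poles at -2.8, -3.9. τ = -1/pole → τ₁ = 0.3571, τ₂ = 0.2564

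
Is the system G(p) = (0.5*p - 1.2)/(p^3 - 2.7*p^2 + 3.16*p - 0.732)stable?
Denominator: p^3 - 2.7*p^2 + 3.16*p - 0.732 = (p - 0.3)(p^2 - 2.4*p + 2.44). Poles: 0.3, 1.2 + 1j, 1.2 - 1j. All Re(p)<0: No (unstable)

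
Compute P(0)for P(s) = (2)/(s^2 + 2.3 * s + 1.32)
DC gain = P(0) = num(0)/den(0) = 2/1.32 = 1.515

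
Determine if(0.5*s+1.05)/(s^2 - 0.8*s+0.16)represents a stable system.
Denominator: s^2 - 0.8*s + 0.16 = (s - 0.4)(s - 0.4). Poles: 0.4, 0.4. All Re(p)<0: No (unstable)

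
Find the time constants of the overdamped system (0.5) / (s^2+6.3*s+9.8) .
Overdamped: real poles at -3.5, -2.8. τ = -1/pole → τ₁ = 0.2857, τ₂ = 0.3571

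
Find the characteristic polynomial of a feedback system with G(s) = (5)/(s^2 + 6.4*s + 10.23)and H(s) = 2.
Characteristic poly = G_den * H_den + G_num * H_num = (s^2 + 6.4*s + 10.23) + (10) = s^2 + 6.4*s + 20.23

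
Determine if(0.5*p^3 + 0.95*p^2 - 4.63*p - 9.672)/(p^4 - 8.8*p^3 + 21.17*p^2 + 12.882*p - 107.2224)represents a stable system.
Denominator: p^4 - 8.8*p^3 + 21.17*p^2 + 12.882*p - 107.2224 = (p - 4.8)(p + 1.8)(p^2 - 5.8*p + 12.41). Poles: -1.8, 2.9 + 2j, 2.9 - 2j, 4.8. All Re(p)<0: No (unstable)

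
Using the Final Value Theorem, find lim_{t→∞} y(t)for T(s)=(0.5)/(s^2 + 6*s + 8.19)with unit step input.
FVT: lim_{t→∞} y(t) = lim_{s→0} s*Y(s) where Y(s) = T(s)/s.
= lim_{s→0} T(s) = T(0) = num(0)/den(0) = 0.5/8.19 = 0.06105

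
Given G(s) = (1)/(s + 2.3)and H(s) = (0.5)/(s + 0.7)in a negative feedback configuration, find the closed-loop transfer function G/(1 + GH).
Closed-loop T = G/(1+GH).
Numerator: G_num * H_den = s + 0.7.
Denominator: G_den * H_den + G_num * H_num = (s^2 + 3*s + 1.61) + (0.5) = s^2 + 3*s + 2.11.
T(s) = (s + 0.7)/(s^2 + 3*s + 2.11)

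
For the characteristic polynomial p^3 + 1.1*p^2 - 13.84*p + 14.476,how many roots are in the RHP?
p^3 + 1.1*p^2 - 13.84*p + 14.476 = (p - 2.2)(p - 1.4)(p + 4.7). Poles: -4.7, 1.4, 2.2. RHP poles (Re>0): 2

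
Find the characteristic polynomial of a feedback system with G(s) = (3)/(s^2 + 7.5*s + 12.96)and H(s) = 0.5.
Characteristic poly = G_den * H_den + G_num * H_num = (s^2 + 7.5*s + 12.96) + (1.5) = s^2 + 7.5*s + 14.46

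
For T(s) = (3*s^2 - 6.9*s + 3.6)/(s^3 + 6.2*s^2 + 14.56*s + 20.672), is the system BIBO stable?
Denominator: s^3 + 6.2*s^2 + 14.56*s + 20.672 = (s + 3.8)(s^2 + 2.4*s + 5.44). Poles: -1.2 + 2j, -1.2 - 2j, -3.8. All Re(p)<0: Yes (stable)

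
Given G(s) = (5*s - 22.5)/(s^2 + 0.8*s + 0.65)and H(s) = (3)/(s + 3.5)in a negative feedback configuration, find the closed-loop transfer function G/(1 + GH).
Closed-loop T = G/(1+GH).
Numerator: G_num * H_den = 5*s^2 - 5*s - 78.75.
Denominator: G_den * H_den + G_num * H_num = (s^3 + 4.3*s^2 + 3.45*s + 2.275) + (15*s - 67.5) = s^3 + 4.3*s^2 + 18.45*s - 65.225.
T(s) = (5*s^2 - 5*s - 78.75)/(s^3 + 4.3*s^2 + 18.45*s - 65.225)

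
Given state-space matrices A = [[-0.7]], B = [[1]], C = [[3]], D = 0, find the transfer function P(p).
P(p) = C(pI - A)⁻¹B + D.
Characteristic polynomial det(pI - A) = p + 0.7.
Numerator from C·adj(pI-A)·B + D·det(pI-A) = 3.
P(p) = (3)/(p + 0.7)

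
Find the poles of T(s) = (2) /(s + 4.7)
Set denominator = 0: s + 4.7 = 0 → Poles: -4.7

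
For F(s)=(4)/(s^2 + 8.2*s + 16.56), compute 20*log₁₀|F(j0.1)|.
Substitute s = j*0.1: F(j0.1) = 0.2411 - 0.0119457j.
|F(j0.1)| = sqrt(Re² + Im²) = 0.2414.
20*log₁₀(0.2414) = -12.35 dB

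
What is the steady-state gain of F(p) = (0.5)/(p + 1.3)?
DC gain = F(0) = num(0)/den(0) = 0.5/1.3 = 0.3846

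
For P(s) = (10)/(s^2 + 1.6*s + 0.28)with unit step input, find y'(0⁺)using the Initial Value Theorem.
IVT: y'(0⁺) = lim_{s→∞} s²·Y(s) = lim_{s→∞} s·P(s).
deg(num) = 0, deg(den) = 2, relative degree = 2 ≥ 2, so s·P(s) → 0. Initial slope = 0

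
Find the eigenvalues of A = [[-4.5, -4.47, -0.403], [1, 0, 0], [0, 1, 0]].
Eigenvalues solve det(λI - A) = 0.
Characteristic polynomial: λ^3 + 4.5*λ^2 + 4.47*λ + 0.403 = 0.
Factor: (λ + 3.1)(λ + 1.3)(λ + 0.1) = 0.
Roots: -0.1, -1.3, -3.1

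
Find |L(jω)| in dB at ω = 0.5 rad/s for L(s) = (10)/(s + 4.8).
Substitute s = j*0.5: L(j0.5) = 2.06097 - 0.214684j.
|L(j0.5)| = sqrt(Re² + Im²) = 2.072.
20*log₁₀(2.072) = 6.33 dB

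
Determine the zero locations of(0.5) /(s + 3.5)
Numerator is a nonzero constant (0.5) → Zeros: none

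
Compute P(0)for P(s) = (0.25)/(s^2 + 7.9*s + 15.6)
DC gain = P(0) = num(0)/den(0) = 0.25/15.6 = 0.01603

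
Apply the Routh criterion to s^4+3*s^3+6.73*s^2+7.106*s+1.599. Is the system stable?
Routh array:
s^4: [1, 6.73, 1.599]; s^3: [3, 7.106]; s^2: [4.36133, 1.599]; s^1: [6.00611]; s^0: [1.599]
First column: [1, 3, 4.36133, 6.00611, 1.599]. Sign changes = 0.
Yes, stable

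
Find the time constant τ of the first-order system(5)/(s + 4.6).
First-order system: τ = -1/pole. Pole = -4.6. τ = -1/(-4.6) = 0.2174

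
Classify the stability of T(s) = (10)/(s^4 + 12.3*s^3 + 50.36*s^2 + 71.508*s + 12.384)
Denominator: s^4 + 12.3*s^3 + 50.36*s^2 + 71.508*s + 12.384 = (s + 3)(s + 4.8)(s + 4.3)(s + 0.2). Poles: -0.2, -3, -4.3, -4.8. Stable (all poles in LHP)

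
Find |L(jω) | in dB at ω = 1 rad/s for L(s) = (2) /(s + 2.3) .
Substitute s = j*1: L(j1) = 0.73132 - 0.317965j.
|L(j1)| = sqrt(Re² + Im²) = 0.7975.
20*log₁₀(0.7975) = -1.97 dB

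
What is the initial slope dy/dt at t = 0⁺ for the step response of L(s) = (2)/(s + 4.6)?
IVT: y'(0⁺) = lim_{s→∞} s²·Y(s) = lim_{s→∞} s·L(s).
deg(num) = 0, deg(den) = 1, relative degree = 1, so s·L(s) → (leading num)/(leading den) = 2/1 = 2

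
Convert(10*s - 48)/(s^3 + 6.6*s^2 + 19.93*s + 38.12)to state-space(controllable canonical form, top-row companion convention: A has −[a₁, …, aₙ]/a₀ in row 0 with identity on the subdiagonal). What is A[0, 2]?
Reachable canonical form for den = s^3 + 6.6*s^2 + 19.93*s + 38.12: top row of A = -[a₁,a₂,...,aₙ]/a₀, ones on the subdiagonal, zeros elsewhere.
A = [[-6.6, -19.93, -38.12], [1, 0, 0], [0, 1, 0]].
A[0,2] = -38.12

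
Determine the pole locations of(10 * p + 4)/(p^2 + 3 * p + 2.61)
Set denominator = 0: p^2 + 3*p + 2.61 = 0 → Poles: -1.5 + 0.6j, -1.5 - 0.6j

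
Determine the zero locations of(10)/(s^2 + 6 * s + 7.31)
Numerator is a nonzero constant (10) → Zeros: none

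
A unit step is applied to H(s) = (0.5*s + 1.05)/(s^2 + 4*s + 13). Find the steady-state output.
FVT: lim_{t→∞} y(t) = lim_{s→0} s*Y(s) where Y(s) = H(s)/s.
= lim_{s→0} H(s) = H(0) = num(0)/den(0) = 1.05/13 = 0.08077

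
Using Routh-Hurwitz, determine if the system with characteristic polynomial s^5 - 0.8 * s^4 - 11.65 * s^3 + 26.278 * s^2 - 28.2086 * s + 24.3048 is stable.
Routh array:
s^5: [1, -11.65, -28.2086]; s^4: [-0.8, 26.278, 24.3048]; s^3: [21.1975, 2.1724]; s^2: [26.36, 24.3048]; s^1: [-17.3724]; s^0: [24.3048]
First column: [1, -0.8, 21.1975, 26.36, -17.3724, 24.3048]. Sign changes = 4.
No, unstable (4 RHP root(s))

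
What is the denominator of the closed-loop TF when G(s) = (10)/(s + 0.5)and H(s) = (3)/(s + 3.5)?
Characteristic poly = G_den * H_den + G_num * H_num = (s^2 + 4*s + 1.75) + (30) = s^2 + 4*s + 31.75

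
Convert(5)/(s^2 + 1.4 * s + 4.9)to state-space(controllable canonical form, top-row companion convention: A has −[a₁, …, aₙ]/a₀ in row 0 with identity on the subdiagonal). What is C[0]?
Reachable canonical form: C = numerator coefficients (right-aligned, zero-padded to length n).
num = 5, C = [[0, 5]].
C[0] = 0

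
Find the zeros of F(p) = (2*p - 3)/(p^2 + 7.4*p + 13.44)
Set numerator = 0: 2*p - 3 = 0 → Zeros: 1.5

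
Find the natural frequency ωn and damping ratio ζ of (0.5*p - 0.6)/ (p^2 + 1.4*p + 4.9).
Underdamped: complex pole -0.7 + 2.1j. ωn = |pole| = 2.214, ζ = -Re(pole)/ωn = 0.3162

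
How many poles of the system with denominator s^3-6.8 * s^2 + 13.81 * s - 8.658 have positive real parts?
s^3 - 6.8*s^2 + 13.81*s - 8.658 = (s - 1.8)(s - 1.3)(s - 3.7). Poles: 1.3, 1.8, 3.7. RHP poles (Re>0): 3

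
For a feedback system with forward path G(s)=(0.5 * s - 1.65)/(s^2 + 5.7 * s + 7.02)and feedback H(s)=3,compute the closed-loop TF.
Closed-loop T = G/(1+GH).
Numerator: G_num * H_den = 0.5*s - 1.65.
Denominator: G_den * H_den + G_num * H_num = (s^2 + 5.7*s + 7.02) + (1.5*s - 4.95) = s^2 + 7.2*s + 2.07.
T(s) = (0.5*s - 1.65)/(s^2 + 7.2*s + 2.07)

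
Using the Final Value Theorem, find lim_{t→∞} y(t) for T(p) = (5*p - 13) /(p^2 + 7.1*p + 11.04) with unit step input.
FVT: lim_{t→∞} y(t) = lim_{p→0} p*Y(p) where Y(p) = T(p)/p.
= lim_{p→0} T(p) = T(0) = num(0)/den(0) = -13/11.04 = -1.178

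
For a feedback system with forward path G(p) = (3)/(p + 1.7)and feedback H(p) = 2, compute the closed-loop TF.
Closed-loop T = G/(1+GH).
Numerator: G_num * H_den = 3.
Denominator: G_den * H_den + G_num * H_num = (p + 1.7) + (6) = p + 7.7.
T(p) = (3)/(p + 7.7)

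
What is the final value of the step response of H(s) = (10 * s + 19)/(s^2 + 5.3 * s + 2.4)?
FVT: lim_{t→∞} y(t) = lim_{s→0} s*Y(s) where Y(s) = H(s)/s.
= lim_{s→0} H(s) = H(0) = num(0)/den(0) = 19/2.4 = 7.917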